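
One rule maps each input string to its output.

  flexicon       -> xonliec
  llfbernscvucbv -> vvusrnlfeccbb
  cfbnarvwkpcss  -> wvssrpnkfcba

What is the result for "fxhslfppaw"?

xwspplhfa

What's happening: delete the first character, then sort the characters into reverse alphabetical order.
Applying both steps to "fxhslfppaw": "xhslfppaw", then "xwspplhfa".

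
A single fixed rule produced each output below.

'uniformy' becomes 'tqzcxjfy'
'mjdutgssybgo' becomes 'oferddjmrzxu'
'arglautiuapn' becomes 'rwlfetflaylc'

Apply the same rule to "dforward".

Looking at the pairs, the operation is to shift every letter 11 places forward in the alphabet (wrapping around), then move the first 2 characters to the end (rotate left by 2).
Applying both steps to "dforward": "oqzchlco", then "zchlcooq".
(Check on "uniformy": → "fytqzcxj" → "tqzcxjfy" ✓)

zchlcooq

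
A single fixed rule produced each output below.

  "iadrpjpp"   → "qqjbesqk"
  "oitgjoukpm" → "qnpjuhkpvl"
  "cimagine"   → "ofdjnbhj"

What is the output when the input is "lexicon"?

pomfyjd

The rule is to shift every letter 1 place forward in the alphabet (wrapping around), then move the last 2 characters to the front (rotate right by 2).
So "lexicon" becomes "pomfyjd".
(Check on "iadrpjpp": → "jbesqkqq" → "qqjbesqk" ✓)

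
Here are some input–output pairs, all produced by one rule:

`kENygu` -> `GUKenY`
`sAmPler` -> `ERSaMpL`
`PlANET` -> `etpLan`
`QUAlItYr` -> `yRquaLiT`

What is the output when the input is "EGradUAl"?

aLegRADu

What's happening: move the last 2 characters to the front (rotate right by 2), then flip the case of every letter.
For "EGradUAl", step one produces "AlEGradU"; step two turns that into "aLegRADu".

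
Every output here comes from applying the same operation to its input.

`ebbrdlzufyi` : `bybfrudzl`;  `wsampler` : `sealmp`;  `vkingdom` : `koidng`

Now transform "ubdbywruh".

Looking at the pairs, the operation is to take characters alternately from the front and the back (1st, last, 2nd, 2nd-last, ...), then delete the first 2 characters.
For "ubdbywruh", step one produces "uhbudrbwy"; step two turns that into "budrbwy".

budrbwy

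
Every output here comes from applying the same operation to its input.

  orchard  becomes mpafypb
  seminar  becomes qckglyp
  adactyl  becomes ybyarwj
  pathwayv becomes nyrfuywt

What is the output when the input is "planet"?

What's happening: shift every letter 2 places backward in the alphabet (wrapping around).
"planet" → "njylcr".

njylcr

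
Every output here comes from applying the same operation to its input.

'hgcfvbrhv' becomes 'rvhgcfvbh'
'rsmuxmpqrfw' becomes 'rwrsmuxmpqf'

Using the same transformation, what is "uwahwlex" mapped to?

In each case the input is transformed by: move the last 2 characters to the front (rotate right by 2), then swap the first and last characters.
Applying both steps to "uwahwlex": "exuwahwl", then "lxuwahwe".

lxuwahwe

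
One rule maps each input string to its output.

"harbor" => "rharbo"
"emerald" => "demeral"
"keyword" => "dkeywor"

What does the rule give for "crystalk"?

kcrystal

The pattern: move the last character to the front.
On "crystalk" that produces "kcrystal".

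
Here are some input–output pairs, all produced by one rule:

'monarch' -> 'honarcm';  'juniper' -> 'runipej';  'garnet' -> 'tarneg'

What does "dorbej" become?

jorbed

The rule is to swap the first and last characters.
Doing the same to "dorbej": "jorbed".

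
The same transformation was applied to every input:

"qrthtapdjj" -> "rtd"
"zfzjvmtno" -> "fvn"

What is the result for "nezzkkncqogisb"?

ekcgb

In each case the input is transformed by: keep one character in every 3, starting at position 2 (positions 2nd, 5th, 8th, ...).
"nezzkkncqogisb" → "ekcgb".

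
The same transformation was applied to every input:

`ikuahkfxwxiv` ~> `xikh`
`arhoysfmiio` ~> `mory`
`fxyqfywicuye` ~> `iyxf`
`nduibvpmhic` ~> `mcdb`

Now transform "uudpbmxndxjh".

njub

What's happening: keep one character in every 3, starting at position 2 (positions 2nd, 5th, 8th, ...), then move the first 2 characters to the end (rotate left by 2).
Working it through for "uudpbmxndxjh": intermediate "ubnj", final "njub".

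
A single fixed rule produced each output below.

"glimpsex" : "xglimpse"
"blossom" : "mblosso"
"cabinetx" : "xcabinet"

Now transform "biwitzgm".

mbiwitzg

In each case the input is transformed by: move the last character to the front.
For "biwitzgm" the result is "mbiwitzg".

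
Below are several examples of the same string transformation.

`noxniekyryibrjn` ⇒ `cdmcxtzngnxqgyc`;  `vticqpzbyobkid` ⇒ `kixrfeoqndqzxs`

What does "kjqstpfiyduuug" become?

Rule — shift every letter 11 places backward in the alphabet (wrapping around).
Doing the same to "kjqstpfiyduuug": "zyfhieuxnsjjjv".

zyfhieuxnsjjjv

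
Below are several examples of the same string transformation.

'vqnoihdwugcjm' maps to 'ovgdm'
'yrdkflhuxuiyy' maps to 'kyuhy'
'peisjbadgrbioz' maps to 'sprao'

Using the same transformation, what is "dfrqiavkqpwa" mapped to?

qdpv

In each case the input is transformed by: keep one character in every 3, starting at position 1 (positions 1st, 4th, 7th, ...), then swap each adjacent pair of characters (1↔2, 3↔4, ...).
Applying both steps to "dfrqiavkqpwa": "dqvp", then "qdpv".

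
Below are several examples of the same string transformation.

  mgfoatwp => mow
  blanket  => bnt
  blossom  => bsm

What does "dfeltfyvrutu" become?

dlyu

In each case the input is transformed by: keep one character in every 3, starting at position 1 (positions 1st, 4th, 7th, ...).
For "dfeltfyvrutu" the result is "dlyu".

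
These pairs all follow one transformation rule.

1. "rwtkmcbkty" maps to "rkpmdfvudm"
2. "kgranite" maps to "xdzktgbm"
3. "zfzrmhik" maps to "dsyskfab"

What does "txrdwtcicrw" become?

Each output is the input with this applied: shift every letter 7 places backward in the alphabet (wrapping around), then move the last character to the front.
So "txrdwtcicrw" becomes "pmqkwpmvbvk".
(Check on "rwtkmcbkty": → "kpmdfvudmr" → "rkpmdfvudm" ✓)

pmqkwpmvbvk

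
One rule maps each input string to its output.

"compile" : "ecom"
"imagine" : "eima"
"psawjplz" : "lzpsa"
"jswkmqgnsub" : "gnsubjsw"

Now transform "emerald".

The transformation: move the first 3 characters to the end (rotate left by 3), then delete the first 3 characters.
"emerald" → "raldeme" → "deme".

deme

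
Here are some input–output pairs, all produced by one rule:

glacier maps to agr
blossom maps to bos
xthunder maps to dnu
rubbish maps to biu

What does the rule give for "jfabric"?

afr

The pattern: sort the characters into alphabetical order, then keep one character in every 3, starting at position 1 (positions 1st, 4th, 7th, ...).
Starting from "jfabric": after the first operation, "abcfijr"; after the second, "afr".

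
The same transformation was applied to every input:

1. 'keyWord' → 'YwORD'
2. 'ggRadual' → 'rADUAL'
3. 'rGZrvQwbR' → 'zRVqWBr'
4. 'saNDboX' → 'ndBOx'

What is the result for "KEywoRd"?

YWOrD

What's happening: delete the first 2 characters, then flip the case of every letter.
Working it through for "KEywoRd": intermediate "ywoRd", final "YWOrD".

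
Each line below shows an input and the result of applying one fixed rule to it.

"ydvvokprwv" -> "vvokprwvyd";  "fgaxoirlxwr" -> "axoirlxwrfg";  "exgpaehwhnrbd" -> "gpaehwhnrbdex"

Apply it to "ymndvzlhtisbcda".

ndvzlhtisbcdaym

Looking at the pairs, the operation is to move the first 2 characters to the end (rotate left by 2).
"ymndvzlhtisbcda" → "ndvzlhtisbcdaym".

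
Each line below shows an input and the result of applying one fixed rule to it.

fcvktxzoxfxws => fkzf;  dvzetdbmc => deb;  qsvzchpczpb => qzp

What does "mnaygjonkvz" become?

Looking at the pairs, the operation is to delete the last 2 characters, then keep one character in every 3, starting at position 1 (positions 1st, 4th, 7th, ...).
Starting from "mnaygjonkvz": after the first operation, "mnaygjonk"; after the second, "myo".

myo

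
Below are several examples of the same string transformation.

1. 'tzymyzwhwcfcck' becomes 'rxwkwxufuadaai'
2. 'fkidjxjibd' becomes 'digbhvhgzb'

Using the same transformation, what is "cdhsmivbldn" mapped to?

The rule is to shift every letter 2 places backward in the alphabet (wrapping around).
For "cdhsmivbldn" the result is "abfqkgtzjbl".

abfqkgtzjbl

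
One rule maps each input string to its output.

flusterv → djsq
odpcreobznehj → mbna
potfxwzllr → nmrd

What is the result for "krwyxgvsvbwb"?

In each case the input is transformed by: shift every letter 2 places backward in the alphabet (wrapping around), then keep only the first 4 characters.
Applying both steps to "krwyxgvsvbwb": "ipuwvetqtzuz", then "ipuw".

ipuw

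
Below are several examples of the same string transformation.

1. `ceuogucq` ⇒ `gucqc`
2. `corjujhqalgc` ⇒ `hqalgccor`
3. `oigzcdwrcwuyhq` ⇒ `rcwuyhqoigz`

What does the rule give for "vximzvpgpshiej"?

In each case the input is transformed by: swap the front and back halves of the string, then delete the last 3 characters.
"vximzvpgpshiej" → "gpshiejvxim".

gpshiejvxim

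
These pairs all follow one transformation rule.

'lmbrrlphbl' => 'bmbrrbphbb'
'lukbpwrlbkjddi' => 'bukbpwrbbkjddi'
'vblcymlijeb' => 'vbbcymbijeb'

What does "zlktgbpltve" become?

Each output is the input with this applied: replace every "l" with "b".
"zlktgbpltve" → "zbktgbpbtve".

zbktgbpbtve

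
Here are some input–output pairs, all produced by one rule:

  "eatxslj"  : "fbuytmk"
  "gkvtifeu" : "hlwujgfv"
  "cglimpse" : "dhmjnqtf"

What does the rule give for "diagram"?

ejbhsbn

The transformation: shift every letter 1 place forward in the alphabet (wrapping around).
On "diagram" that produces "ejbhsbn".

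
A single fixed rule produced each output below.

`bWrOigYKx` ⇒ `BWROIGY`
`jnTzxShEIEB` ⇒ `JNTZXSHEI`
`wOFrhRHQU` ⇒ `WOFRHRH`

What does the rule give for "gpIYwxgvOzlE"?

Each output is the input with this applied: delete the last 2 characters, then convert every letter to uppercase.
For "gpIYwxgvOzlE", step one produces "gpIYwxgvOz"; step two turns that into "GPIYWXGVOZ".
(Check on "bWrOigYKx": → "bWrOigY" → "BWROIGY" ✓)

GPIYWXGVOZ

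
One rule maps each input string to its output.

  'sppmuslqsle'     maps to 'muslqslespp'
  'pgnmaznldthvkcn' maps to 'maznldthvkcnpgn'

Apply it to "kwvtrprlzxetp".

What's happening: move the first 3 characters to the end (rotate left by 3).
"kwvtrprlzxetp" → "trprlzxetpkwv".

trprlzxetpkwv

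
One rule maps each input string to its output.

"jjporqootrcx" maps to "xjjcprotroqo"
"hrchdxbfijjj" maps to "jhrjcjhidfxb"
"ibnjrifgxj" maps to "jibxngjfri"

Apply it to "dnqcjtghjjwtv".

vdntqwcjjjthg

The pattern: swap the first and last characters, then take characters alternately from the front and the back (1st, last, 2nd, 2nd-last, ...).
So "dnqcjtghjjwtv" becomes "vdntqwcjjjthg".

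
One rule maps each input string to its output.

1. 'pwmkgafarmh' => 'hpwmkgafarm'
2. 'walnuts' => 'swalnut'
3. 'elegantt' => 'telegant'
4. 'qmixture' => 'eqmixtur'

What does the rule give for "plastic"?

cplasti

Looking at the pairs, the operation is to move the last character to the front.
For "plastic" the result is "cplasti".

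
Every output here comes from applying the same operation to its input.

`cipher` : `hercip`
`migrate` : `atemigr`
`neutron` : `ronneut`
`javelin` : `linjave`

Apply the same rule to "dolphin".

hindolp

The pattern: move the last 3 characters to the front (rotate right by 3).
For "dolphin" the result is "hindolp".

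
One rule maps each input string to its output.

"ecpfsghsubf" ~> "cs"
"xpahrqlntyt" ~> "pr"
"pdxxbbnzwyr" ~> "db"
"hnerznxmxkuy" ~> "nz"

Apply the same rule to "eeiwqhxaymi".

The pattern: keep one character in every 3, starting at position 2 (positions 2nd, 5th, 8th, ...), then delete the last 2 characters.
For "eeiwqhxaymi", step one produces "eqai"; step two turns that into "eq".
(Check on "xpahrqlntyt": → "prnt" → "pr" ✓)

eq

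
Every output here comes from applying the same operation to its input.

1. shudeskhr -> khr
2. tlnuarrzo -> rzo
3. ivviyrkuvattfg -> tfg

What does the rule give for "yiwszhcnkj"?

nkj

The rule is to keep only the last 3 characters.
Doing the same to "yiwszhcnkj": "nkj".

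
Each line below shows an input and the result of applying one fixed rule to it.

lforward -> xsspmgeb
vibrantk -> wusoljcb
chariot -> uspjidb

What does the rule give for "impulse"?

The transformation: sort the characters into reverse alphabetical order, then shift every letter 1 place forward in the alphabet (wrapping around).
Working it through for "impulse": intermediate "uspmlie", final "vtqnmjf".

vtqnmjf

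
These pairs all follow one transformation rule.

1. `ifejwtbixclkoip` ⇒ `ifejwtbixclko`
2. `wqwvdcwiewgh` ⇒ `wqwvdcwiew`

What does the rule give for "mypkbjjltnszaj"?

mypkbjjltnsz

In each case the input is transformed by: delete the last 2 characters.
So "mypkbjjltnszaj" becomes "mypkbjjltnsz".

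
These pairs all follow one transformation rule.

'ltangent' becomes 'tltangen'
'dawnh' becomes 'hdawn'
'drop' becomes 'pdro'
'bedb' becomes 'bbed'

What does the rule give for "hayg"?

Looking at the pairs, the operation is to move the last character to the front.
For "hayg" the result is "ghay".

ghay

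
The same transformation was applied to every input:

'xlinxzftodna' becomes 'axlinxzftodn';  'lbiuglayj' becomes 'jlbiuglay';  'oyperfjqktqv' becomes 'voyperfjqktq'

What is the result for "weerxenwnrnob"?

bweerxenwnrno

The pattern: move the last character to the front.
For "weerxenwnrnob" the result is "bweerxenwnrno".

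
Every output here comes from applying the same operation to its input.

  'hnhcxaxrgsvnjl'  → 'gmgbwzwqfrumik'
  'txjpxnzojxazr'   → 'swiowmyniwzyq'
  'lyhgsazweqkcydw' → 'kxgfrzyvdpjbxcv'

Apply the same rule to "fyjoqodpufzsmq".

In each case the input is transformed by: shift every letter 1 place backward in the alphabet (wrapping around).
Applying that to "fyjoqodpufzsmq" gives "exinpncoteyrlp".

exinpncoteyrlp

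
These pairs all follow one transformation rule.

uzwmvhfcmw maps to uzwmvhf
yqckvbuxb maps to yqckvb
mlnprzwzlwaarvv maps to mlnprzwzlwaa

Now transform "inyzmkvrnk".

inyzmkv

Looking at the pairs, the operation is to delete the last 3 characters.
Doing the same to "inyzmkvrnk": "inyzmkv".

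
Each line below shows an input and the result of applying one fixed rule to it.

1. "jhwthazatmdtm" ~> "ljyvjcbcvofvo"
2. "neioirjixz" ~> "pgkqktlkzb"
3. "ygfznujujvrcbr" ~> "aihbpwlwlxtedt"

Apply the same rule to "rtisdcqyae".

The rule is to shift every letter 2 places forward in the alphabet (wrapping around).
So "rtisdcqyae" becomes "tvkufesacg".

tvkufesacg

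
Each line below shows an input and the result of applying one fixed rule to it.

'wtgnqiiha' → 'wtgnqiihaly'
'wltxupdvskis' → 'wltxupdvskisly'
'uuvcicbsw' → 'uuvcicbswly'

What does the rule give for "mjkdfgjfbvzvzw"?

Rule — append "ly".
For "mjkdfgjfbvzvzw" the result is "mjkdfgjfbvzvzwly".

mjkdfgjfbvzvzwly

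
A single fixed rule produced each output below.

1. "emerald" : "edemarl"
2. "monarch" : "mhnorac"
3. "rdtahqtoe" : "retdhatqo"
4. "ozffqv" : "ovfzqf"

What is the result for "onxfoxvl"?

In each case the input is transformed by: move the last character to the front, then swap each adjacent pair of characters (1↔2, 3↔4, ...).
Starting from "onxfoxvl": after the first operation, "lonxfoxv"; after the second, "olxnofvx".

olxnofvx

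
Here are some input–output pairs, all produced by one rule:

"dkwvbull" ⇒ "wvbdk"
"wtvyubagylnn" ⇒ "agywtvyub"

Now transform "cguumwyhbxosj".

hbxcguumwy

In each case the input is transformed by: delete the last 3 characters, then move the last 3 characters to the front (rotate right by 3).
Working it through for "cguumwyhbxosj": intermediate "cguumwyhbx", final "hbxcguumwy".
(Check on "dkwvbull": → "dkwvb" → "wvbdk" ✓)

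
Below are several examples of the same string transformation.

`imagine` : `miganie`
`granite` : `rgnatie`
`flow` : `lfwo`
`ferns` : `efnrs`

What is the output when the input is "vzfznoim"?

zvzfonmi

Rule — swap each adjacent pair of characters (1↔2, 3↔4, ...).
On "vzfznoim" that produces "zvzfonmi".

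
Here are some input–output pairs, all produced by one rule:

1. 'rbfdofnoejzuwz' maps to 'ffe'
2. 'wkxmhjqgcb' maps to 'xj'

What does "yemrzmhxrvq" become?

mm

In each case the input is transformed by: delete the last 3 characters, then keep one character in every 3, starting at position 3 (positions 3rd, 6th, 9th, ...).
On "yemrzmhxrvq": the first step gives "yemrzmhx", and the second then gives "mm".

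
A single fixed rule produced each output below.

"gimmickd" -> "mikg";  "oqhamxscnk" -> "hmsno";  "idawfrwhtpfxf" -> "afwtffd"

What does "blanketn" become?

aktb

In each case the input is transformed by: move the first 2 characters to the end (rotate left by 2), then keep every other character starting from the first (positions 1st, 3rd, 5th, ...).
Starting from "blanketn": after the first operation, "anketnbl"; after the second, "aktb".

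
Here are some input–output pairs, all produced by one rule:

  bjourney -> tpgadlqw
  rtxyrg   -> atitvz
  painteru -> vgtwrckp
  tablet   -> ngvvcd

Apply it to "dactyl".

vanfce

The pattern: shift every letter 2 places forward in the alphabet (wrapping around), then swap the front and back halves of the string.
For "dactyl", step one produces "fcevan"; step two turns that into "vanfce".
(Check on "rtxyrg": → "tvzati" → "atitvz" ✓)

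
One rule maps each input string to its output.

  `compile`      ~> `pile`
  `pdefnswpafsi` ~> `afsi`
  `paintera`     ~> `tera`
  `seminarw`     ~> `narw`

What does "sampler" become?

pler

Each output is the input with this applied: keep only the last 4 characters.
Applying that to "sampler" gives "pler".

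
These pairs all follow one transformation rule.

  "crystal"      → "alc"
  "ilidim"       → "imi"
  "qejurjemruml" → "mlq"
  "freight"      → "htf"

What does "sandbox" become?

oxs

What's happening: move the last 2 characters to the front (rotate right by 2), then keep only the first 3 characters.
For "sandbox" the result is "oxs".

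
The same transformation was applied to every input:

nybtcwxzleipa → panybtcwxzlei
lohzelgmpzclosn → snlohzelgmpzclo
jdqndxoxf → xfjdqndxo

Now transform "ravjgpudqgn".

gnravjgpudq

What's happening: move the last 2 characters to the front (rotate right by 2).
On "ravjgpudqgn" that produces "gnravjgpudq".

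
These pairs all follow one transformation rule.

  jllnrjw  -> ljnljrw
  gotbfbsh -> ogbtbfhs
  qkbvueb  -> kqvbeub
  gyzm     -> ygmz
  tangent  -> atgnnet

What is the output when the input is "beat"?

Each output is the input with this applied: swap each adjacent pair of characters (1↔2, 3↔4, ...).
For "beat" the result is "ebta".

ebta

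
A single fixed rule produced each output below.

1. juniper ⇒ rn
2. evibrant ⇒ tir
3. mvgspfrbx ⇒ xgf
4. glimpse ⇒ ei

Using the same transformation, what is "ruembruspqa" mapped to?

The pattern: take characters alternately from the front and the back (1st, last, 2nd, 2nd-last, ...), then keep one character in every 3, starting at position 2 (positions 2nd, 5th, 8th, ...).
Starting from "ruembruspqa": after the first operation, "rauqepmsbur"; after the second, "aesr".

aesr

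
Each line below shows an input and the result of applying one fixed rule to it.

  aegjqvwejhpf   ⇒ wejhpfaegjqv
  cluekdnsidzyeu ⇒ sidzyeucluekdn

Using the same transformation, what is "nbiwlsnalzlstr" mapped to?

alzlstrnbiwlsn

Looking at the pairs, the operation is to swap the front and back halves of the string.
Applying that to "nbiwlsnalzlstr" gives "alzlstrnbiwlsn".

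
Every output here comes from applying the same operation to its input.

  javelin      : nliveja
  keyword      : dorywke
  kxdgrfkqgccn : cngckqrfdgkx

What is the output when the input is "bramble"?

eblambr

Looking at the pairs, the operation is to swap each adjacent pair of characters (1↔2, 3↔4, ...), then reverse the string.
"bramble" → "rbmalbe" → "eblambr".
(Check on "javelin": → "ajeviln" → "nliveja" ✓)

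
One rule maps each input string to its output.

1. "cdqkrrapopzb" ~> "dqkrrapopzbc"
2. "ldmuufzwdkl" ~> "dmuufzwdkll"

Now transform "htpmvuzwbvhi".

tpmvuzwbvhih

The pattern: move the first character to the end.
So "htpmvuzwbvhi" becomes "tpmvuzwbvhih".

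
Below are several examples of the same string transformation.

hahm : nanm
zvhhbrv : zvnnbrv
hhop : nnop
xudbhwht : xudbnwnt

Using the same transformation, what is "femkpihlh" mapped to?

What's happening: replace every "h" with "n".
"femkpihlh" → "femkpinln".

femkpinln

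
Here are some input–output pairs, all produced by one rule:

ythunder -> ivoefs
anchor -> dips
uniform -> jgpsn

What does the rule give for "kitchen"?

The pattern: delete the first 2 characters, then shift every letter 1 place forward in the alphabet (wrapping around).
On "kitchen": the first step gives "tchen", and the second then gives "udifo".
(Check on "uniform": → "iform" → "jgpsn" ✓)

udifo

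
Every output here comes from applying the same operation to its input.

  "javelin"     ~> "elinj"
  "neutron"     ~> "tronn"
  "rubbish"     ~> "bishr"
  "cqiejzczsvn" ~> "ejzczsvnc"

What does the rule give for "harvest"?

vesth

Each output is the input with this applied: move the first 3 characters to the end (rotate left by 3), then delete the last 2 characters.
Working it through for "harvest": intermediate "vesthar", final "vesth".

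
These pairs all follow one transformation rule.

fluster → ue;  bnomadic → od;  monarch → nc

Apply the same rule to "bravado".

Rule — keep one character in every 3, starting at position 3 (positions 3rd, 6th, 9th, ...).
So "bravado" becomes "ad".

ad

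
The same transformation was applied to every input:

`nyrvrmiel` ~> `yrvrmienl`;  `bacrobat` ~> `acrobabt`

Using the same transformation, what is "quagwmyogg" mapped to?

uagwmyogqg

The rule is to swap the first and last characters, then move the first character to the end.
On "quagwmyogg": the first step gives "guagwmyogq", and the second then gives "uagwmyogqg".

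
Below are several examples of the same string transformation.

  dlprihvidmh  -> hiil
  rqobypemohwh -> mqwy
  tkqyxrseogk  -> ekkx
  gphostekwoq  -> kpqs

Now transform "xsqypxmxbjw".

pswx

Rule — keep one character in every 3, starting at position 2 (positions 2nd, 5th, 8th, ...), then sort the characters into alphabetical order.
Starting from "xsqypxmxbjw": after the first operation, "spxw"; after the second, "pswx".
(Check on "tkqyxrseogk": → "kxek" → "ekkx" ✓)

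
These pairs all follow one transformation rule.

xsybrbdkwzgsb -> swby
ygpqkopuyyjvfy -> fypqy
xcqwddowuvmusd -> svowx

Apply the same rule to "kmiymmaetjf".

The pattern: reverse the string, then keep one character in every 3, starting at position 2 (positions 2nd, 5th, 8th, ...).
"kmiymmaetjf" → "fjteammyimk" → "jayk".

jayk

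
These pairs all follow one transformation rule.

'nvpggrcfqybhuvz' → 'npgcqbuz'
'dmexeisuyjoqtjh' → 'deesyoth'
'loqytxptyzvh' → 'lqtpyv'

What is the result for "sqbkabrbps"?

Looking at the pairs, the operation is to keep every other character starting from the first (positions 1st, 3rd, 5th, ...).
On "sqbkabrbps" that produces "sbarp".

sbarp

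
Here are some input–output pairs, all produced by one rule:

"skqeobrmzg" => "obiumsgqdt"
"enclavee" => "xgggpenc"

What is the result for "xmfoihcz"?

The pattern: move the last 3 characters to the front (rotate right by 3), then shift every letter 2 places forward in the alphabet (wrapping around).
Applying both steps to "xmfoihcz": "hczxmfoi", then "jebzohqk".

jebzohqk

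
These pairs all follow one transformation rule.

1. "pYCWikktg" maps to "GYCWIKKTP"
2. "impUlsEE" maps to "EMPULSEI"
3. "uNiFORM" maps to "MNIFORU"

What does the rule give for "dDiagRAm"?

MDIAGRAD

Looking at the pairs, the operation is to swap the first and last characters, then convert every letter to uppercase.
On "dDiagRAm": the first step gives "mDiagRAd", and the second then gives "MDIAGRAD".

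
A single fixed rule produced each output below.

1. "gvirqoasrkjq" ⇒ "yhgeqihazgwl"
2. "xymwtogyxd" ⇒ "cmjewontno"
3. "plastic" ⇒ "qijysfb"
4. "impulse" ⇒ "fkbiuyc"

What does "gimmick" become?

The transformation: shift every letter 10 places backward in the alphabet (wrapping around), then move the first 2 characters to the end (rotate left by 2).
Applying both steps to "gimmick": "wyccysa", then "ccysawy".

ccysawy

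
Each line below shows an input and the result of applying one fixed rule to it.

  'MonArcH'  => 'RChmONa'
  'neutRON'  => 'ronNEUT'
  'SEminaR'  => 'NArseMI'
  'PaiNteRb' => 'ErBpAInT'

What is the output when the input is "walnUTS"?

Looking at the pairs, the operation is to flip the case of every letter, then move the last 3 characters to the front (rotate right by 3).
Working it through for "walnUTS": intermediate "WALNuts", final "utsWALN".

utsWALN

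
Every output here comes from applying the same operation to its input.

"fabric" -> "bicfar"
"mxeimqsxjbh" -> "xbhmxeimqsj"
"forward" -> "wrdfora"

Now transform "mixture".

tremixu

The rule is to move the last 3 characters to the front (rotate right by 3), then swap the first and last characters.
On "mixture": the first step gives "uremixt", and the second then gives "tremixu".
(Check on "fabric": → "ricfab" → "bicfar" ✓)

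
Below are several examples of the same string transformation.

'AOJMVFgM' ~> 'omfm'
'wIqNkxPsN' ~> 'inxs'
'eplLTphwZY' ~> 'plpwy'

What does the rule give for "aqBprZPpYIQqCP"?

qpzpiqp

What's happening: keep every other character starting from the second (positions 2nd, 4th, 6th, ...), then convert every letter to lowercase.
Applying both steps to "aqBprZPpYIQqCP": "qpZpIqP", then "qpzpiqp".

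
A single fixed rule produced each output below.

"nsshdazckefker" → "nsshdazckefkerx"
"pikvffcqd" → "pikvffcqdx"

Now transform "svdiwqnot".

svdiwqnotx

What's happening: append "x".
"svdiwqnot" → "svdiwqnotx".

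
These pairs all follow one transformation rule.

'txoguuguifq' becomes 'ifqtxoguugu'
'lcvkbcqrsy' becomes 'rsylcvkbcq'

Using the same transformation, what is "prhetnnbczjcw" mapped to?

Rule — move the last 3 characters to the front (rotate right by 3).
Doing the same to "prhetnnbczjcw": "jcwprhetnnbcz".

jcwprhetnnbcz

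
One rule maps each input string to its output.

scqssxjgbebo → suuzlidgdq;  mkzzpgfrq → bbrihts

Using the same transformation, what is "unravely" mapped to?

In each case the input is transformed by: shift every letter 2 places forward in the alphabet (wrapping around), then delete the first 2 characters.
Starting from "unravely": after the first operation, "wptcxgna"; after the second, "tcxgna".

tcxgna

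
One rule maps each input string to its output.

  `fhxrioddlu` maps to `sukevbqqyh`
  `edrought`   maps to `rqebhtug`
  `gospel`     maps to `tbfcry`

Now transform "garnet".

In each case the input is transformed by: shift every letter 13 places forward in the alphabet (wrapping around) — i.e. ROT13.
So "garnet" becomes "tnearg".

tnearg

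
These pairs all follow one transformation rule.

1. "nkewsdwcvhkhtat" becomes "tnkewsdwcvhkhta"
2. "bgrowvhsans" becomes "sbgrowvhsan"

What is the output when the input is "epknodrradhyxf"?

fepknodrradhyx

What's happening: move the last character to the front.
Applying that to "epknodrradhyxf" gives "fepknodrradhyx".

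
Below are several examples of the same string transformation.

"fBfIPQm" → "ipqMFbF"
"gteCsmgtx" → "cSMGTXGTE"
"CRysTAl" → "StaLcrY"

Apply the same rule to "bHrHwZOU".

The rule is to move the first 3 characters to the end (rotate left by 3), then flip the case of every letter.
Working it through for "bHrHwZOU": intermediate "HwZOUbHr", final "hWzouBhR".

hWzouBhR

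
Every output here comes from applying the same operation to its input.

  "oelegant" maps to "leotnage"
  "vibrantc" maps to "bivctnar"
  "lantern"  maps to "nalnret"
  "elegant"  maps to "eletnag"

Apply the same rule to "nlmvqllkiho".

The pattern: move the first 3 characters to the end (rotate left by 3), then reverse the string.
Applying both steps to "nlmvqllkiho": "vqllkihonlm", then "mlnohikllqv".

mlnohikllqv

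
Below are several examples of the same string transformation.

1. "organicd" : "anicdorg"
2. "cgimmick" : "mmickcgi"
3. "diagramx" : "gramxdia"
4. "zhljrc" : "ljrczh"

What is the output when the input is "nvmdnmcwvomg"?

The pattern: move the last character to the front, then swap the front and back halves of the string.
So "nvmdnmcwvomg" becomes "mcwvomgnvmdn".

mcwvomgnvmdn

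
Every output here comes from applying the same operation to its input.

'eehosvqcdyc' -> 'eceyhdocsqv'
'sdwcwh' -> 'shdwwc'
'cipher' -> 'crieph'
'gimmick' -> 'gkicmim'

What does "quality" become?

qyutail

The pattern: take characters alternately from the front and the back (1st, last, 2nd, 2nd-last, ...).
Applying that to "quality" gives "qyutail".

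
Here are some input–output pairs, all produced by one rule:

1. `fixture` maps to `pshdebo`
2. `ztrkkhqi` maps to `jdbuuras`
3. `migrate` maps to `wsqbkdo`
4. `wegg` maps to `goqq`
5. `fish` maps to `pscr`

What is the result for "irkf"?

The transformation: shift every letter 10 places forward in the alphabet (wrapping around).
On "irkf" that produces "sbup".

sbup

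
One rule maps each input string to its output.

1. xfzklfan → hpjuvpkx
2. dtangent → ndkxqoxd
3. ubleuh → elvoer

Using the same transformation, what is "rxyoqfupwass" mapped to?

The rule is to shift every letter 10 places forward in the alphabet (wrapping around).
For "rxyoqfupwass" the result is "bhiyapezgkcc".

bhiyapezgkcc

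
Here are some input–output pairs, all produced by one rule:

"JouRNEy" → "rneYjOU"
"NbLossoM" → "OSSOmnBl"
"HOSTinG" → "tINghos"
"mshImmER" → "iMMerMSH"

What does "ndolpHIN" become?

Rule — move the first 3 characters to the end (rotate left by 3), then flip the case of every letter.
For "ndolpHIN", step one produces "lpHINndo"; step two turns that into "LPhinNDO".

LPhinNDO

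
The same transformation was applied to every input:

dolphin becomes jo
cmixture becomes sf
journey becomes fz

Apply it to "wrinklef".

The rule is to shift every letter 1 place forward in the alphabet (wrapping around), then keep only the last 2 characters.
On "wrinklef": the first step gives "xsjolmfg", and the second then gives "fg".

fg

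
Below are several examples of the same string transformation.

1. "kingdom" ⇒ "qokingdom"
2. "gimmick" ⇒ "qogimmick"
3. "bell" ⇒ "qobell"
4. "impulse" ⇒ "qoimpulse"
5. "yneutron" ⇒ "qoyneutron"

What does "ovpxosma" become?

qoovpxosma

Rule — prepend "qo".
For "ovpxosma" the result is "qoovpxosma".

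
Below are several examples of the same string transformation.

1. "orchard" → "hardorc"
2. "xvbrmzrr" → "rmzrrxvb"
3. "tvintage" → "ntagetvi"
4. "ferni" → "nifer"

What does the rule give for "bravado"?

In each case the input is transformed by: move the first 3 characters to the end (rotate left by 3).
For "bravado" the result is "vadobra".

vadobra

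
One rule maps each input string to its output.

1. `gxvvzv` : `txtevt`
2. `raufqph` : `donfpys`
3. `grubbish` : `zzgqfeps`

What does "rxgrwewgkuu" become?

pucueisspve

Each output is the input with this applied: move the first 3 characters to the end (rotate left by 3), then shift every letter 2 places backward in the alphabet (wrapping around).
Starting from "rxgrwewgkuu": after the first operation, "rwewgkuurxg"; after the second, "pucueisspve".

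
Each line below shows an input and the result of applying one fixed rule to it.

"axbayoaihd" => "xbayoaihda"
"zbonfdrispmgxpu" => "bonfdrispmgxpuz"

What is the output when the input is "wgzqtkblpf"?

gzqtkblpfw

The rule is to move the first character to the end.
On "wgzqtkblpf" that produces "gzqtkblpfw".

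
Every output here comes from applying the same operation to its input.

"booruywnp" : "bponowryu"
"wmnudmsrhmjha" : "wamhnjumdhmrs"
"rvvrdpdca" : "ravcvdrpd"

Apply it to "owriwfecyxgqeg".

Looking at the pairs, the operation is to take characters alternately from the front and the back (1st, last, 2nd, 2nd-last, ...).
For "owriwfecyxgqeg" the result is "ogwerqigwxfyec".

ogwerqigwxfyec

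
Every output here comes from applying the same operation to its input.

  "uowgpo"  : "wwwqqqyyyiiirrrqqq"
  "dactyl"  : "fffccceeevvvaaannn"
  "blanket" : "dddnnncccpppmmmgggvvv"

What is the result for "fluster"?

hhhnnnwwwuuuvvvgggttt

The rule is to repeat every character 3 times, then shift every letter 2 places forward in the alphabet (wrapping around).
Working it through for "fluster": intermediate "fffllluuusssttteeerrr", final "hhhnnnwwwuuuvvvgggttt".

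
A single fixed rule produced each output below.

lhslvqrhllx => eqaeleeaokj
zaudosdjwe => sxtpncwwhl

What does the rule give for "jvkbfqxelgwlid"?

In each case the input is transformed by: take characters alternately from the front and the back (1st, last, 2nd, 2nd-last, ...), then shift every letter 7 places backward in the alphabet (wrapping around).
"jvkbfqxelgwlid" → "cwobdeupyzjeqx".

cwobdeupyzjeqx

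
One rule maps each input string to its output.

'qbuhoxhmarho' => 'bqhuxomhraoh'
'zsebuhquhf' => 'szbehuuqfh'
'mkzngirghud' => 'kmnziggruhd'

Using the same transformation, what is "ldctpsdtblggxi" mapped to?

dltcsptdlbggix

Rule — swap each adjacent pair of characters (1↔2, 3↔4, ...).
"ldctpsdtblggxi" → "dltcsptdlbggix".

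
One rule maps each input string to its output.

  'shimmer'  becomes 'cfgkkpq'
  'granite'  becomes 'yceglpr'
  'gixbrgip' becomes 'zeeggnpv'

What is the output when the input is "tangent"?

ycellrr

The pattern: sort the characters into alphabetical order, then shift every letter 2 places backward in the alphabet (wrapping around).
"tangent" → "ycellrr".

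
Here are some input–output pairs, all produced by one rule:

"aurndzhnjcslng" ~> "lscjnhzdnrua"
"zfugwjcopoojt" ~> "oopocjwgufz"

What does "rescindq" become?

nicser

Rule — delete the last 2 characters, then reverse the string.
Starting from "rescindq": after the first operation, "rescin"; after the second, "nicser".
(Check on "zfugwjcopoojt": → "zfugwjcopoo" → "oopocjwgufz" ✓)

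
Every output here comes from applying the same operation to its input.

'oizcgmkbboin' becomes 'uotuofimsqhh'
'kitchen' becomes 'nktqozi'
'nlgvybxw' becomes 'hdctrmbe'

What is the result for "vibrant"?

The transformation: shift every letter 6 places forward in the alphabet (wrapping around), then move the last 3 characters to the front (rotate right by 3).
Starting from "vibrant": after the first operation, "bohxgtz"; after the second, "gtzbohx".

gtzbohx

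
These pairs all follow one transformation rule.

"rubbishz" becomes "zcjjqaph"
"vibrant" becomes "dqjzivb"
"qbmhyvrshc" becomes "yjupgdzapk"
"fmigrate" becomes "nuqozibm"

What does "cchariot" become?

The rule is to shift every letter 8 places forward in the alphabet (wrapping around).
On "cchariot" that produces "kkpizqwb".

kkpizqwb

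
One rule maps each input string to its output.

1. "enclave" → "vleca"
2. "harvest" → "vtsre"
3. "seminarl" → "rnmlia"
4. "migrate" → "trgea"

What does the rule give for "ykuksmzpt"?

zutspmk

What's happening: delete the first 2 characters, then sort the characters into reverse alphabetical order.
On "ykuksmzpt" that produces "zutspmk".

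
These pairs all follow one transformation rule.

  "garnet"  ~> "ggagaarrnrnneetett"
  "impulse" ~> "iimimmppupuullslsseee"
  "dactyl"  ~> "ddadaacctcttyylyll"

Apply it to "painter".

The rule is to repeat every character 3 times, then swap each adjacent pair of characters (1↔2, 3↔4, ...).
On "painter": the first step gives "pppaaaiiinnnttteeerrr", and the second then gives "ppapaaiininntteteerrr".

ppapaaiininntteteerrr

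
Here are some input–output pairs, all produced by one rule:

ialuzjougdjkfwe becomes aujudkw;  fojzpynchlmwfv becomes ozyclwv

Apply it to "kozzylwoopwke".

The rule is to keep every other character starting from the second (positions 2nd, 4th, 6th, ...).
On "kozzylwoopwke" that produces "ozlopk".

ozlopk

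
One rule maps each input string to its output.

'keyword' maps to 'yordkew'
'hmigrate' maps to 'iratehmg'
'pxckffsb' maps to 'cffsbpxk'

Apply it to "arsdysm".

The pattern: move the first 3 characters to the end (rotate left by 3), then swap the first and last characters.
Applying that to "arsdysm" gives "sysmard".

sysmard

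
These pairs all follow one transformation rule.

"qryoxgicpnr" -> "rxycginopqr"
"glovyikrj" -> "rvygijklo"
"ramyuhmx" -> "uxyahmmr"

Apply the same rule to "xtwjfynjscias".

wxyacfijjnsst

In each case the input is transformed by: sort the characters into alphabetical order, then move the last 3 characters to the front (rotate right by 3).
Doing the same to "xtwjfynjscias": "wxyacfijjnsst".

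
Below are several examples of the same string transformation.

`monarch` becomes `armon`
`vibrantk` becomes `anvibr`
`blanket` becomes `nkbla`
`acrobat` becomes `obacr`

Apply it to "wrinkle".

nkwri

The rule is to delete the last 2 characters, then move the last 2 characters to the front (rotate right by 2).
Working it through for "wrinkle": intermediate "wrink", final "nkwri".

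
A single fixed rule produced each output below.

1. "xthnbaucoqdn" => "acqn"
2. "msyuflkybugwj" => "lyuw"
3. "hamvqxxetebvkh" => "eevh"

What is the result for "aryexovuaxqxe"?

ouxx

The transformation: keep every other character starting from the second (positions 2nd, 4th, 6th, ...), then keep only the last 4 characters.
Doing the same to "aryexovuaxqxe": "ouxx".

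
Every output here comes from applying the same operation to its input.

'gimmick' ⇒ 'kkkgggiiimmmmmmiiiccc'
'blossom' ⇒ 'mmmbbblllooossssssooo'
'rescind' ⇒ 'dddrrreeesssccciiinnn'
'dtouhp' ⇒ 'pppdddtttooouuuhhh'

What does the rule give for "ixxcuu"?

uuuiiixxxxxxcccuuu

What's happening: move the last character to the front, then repeat every character 3 times.
"ixxcuu" → "uixxcu" → "uuuiiixxxxxxcccuuu".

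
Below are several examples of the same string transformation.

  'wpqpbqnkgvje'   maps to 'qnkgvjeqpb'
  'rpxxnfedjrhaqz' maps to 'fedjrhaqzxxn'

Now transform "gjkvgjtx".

In each case the input is transformed by: delete the first 2 characters, then move the first 3 characters to the end (rotate left by 3).
On "gjkvgjtx": the first step gives "kvgjtx", and the second then gives "jtxkvg".

jtxkvg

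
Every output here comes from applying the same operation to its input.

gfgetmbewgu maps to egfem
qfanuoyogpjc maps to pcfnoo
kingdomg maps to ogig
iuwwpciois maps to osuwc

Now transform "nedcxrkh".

In each case the input is transformed by: keep every other character starting from the second (positions 2nd, 4th, 6th, ...), then move the last 2 characters to the front (rotate right by 2).
Applying both steps to "nedcxrkh": "ecrh", then "rhec".

rhec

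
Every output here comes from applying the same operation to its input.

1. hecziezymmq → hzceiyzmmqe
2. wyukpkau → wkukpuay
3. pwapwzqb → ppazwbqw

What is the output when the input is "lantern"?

In each case the input is transformed by: swap each adjacent pair of characters (1↔2, 3↔4, ...), then move the first character to the end.
On "lantern": the first step gives "altnren", and the second then gives "ltnrena".

ltnrena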